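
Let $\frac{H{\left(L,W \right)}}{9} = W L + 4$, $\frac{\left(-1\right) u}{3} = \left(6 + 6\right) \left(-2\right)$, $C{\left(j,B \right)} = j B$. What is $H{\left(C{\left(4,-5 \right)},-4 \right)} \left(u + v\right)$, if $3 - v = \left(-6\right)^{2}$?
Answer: $29484$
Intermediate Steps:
$C{\left(j,B \right)} = B j$
$u = 72$ ($u = - 3 \left(6 + 6\right) \left(-2\right) = - 3 \cdot 12 \left(-2\right) = \left(-3\right) \left(-24\right) = 72$)
$H{\left(L,W \right)} = 36 + 9 L W$ ($H{\left(L,W \right)} = 9 \left(W L + 4\right) = 9 \left(L W + 4\right) = 9 \left(4 + L W\right) = 36 + 9 L W$)
$v = -33$ ($v = 3 - \left(-6\right)^{2} = 3 - 36 = -33$)
$H{\left(C{\left(4,-5 \right)},-4 \right)} \left(u + v\right) = \left(36 + 9 \left(\left(-5\right) 4\right) \left(-4\right)\right) \left(72 - 33\right) = \left(36 + 9 \left(-20\right) \left(-4\right)\right) 39 = \left(36 + 720\right) 39 = 756 \cdot 39 = 29484$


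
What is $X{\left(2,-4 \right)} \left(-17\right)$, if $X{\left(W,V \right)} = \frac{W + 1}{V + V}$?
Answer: $\frac{51}{8} \approx 6.375$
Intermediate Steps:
$X{\left(W,V \right)} = \frac{1 + W}{2 V}$
$X{\left(2,-4 \right)} \left(-17\right) = \frac{1 + 2}{2 \left(-4\right)} \left(-17\right) = \frac{1}{2} \left(- \frac{1}{4}\right) 3 \left(-17\right) = \left(- \frac{3}{8}\right) \left(-17\right) = \frac{51}{8}$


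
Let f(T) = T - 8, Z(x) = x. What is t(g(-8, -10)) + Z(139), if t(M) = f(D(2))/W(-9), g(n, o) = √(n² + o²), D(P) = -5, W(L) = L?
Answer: 1264/9 ≈ 140.44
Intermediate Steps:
f(T) = -8 + T
t(M) = 13/9 (t(M) = (-8 - 5)/(-9) = -13*(-⅑) = 13/9)
t(g(-8, -10)) + Z(139) = 13/9 + 139 = 1264/9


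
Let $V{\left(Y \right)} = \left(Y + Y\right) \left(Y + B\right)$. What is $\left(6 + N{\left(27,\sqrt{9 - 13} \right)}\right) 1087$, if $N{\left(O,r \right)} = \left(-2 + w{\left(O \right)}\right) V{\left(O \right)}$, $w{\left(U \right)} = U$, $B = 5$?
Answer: $46964922$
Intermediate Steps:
$V{\left(Y \right)} = 2 Y \left(5 + Y\right)$ ($V{\left(Y \right)} = \left(Y + Y\right) \left(Y + 5\right) = 2 Y \left(5 + Y\right)$)
$N{\left(O,r \right)} = 2 O \left(-2 + O\right) \left(5 + O\right)$ ($N{\left(O,r \right)} = \left(-2 + O\right) 2 O \left(5 + O\right) = 2 O \left(-2 + O\right) \left(5 + O\right)$)
$\left(6 + N{\left(27,\sqrt{9 - 13} \right)}\right) 1087 = \left(6 + 2 \cdot 27 \left(-2 + 27\right) \left(5 + 27\right)\right) 1087 = \left(6 + 2 \cdot 27 \cdot 25 \cdot 32\right) 1087 = \left(6 + 43200\right) 1087 = 43206 \cdot 1087 = 46964922$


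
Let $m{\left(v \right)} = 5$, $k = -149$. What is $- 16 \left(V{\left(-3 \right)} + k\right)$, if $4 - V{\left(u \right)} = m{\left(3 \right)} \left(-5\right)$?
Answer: $1920$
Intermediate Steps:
$V{\left(u \right)} = 29$ ($V{\left(u \right)} = 4 - 5 \left(-5\right) = 4 - -25 = 4 + 25 = 29$)
$- 16 \left(V{\left(-3 \right)} + k\right) = - 16 \left(29 - 149\right) = \left(-16\right) \left(-120\right) = 1920$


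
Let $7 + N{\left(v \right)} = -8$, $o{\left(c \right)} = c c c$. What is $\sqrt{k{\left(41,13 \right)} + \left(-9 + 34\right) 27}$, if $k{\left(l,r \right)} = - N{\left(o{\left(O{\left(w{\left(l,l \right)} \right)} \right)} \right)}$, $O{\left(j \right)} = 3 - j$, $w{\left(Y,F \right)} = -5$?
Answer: $\sqrt{690} \approx 26.268$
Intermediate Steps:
$o{\left(c \right)} = c^{3}$ ($o{\left(c \right)} = c^{2} c = c^{3}$)
$N{\left(v \right)} = -15$ ($N{\left(v \right)} = -7 - 8 = -15$)
$k{\left(l,r \right)} = 15$ ($k{\left(l,r \right)} = \left(-1\right) \left(-15\right) = 15$)
$\sqrt{k{\left(41,13 \right)} + \left(-9 + 34\right) 27} = \sqrt{15 + \left(-9 + 34\right) 27} = \sqrt{15 + 25 \cdot 27} = \sqrt{15 + 675} = \sqrt{690}$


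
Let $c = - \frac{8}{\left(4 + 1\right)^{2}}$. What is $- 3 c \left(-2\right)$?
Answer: $- \frac{48}{25} \approx -1.92$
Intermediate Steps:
$c = - \frac{8}{25}$ ($c = - \frac{8}{5^{2}} = - \frac{8}{25} \approx -0.32$)
$- 3 c \left(-2\right) = \left(-3\right) \left(- \frac{8}{25}\right) \left(-2\right) = \frac{24}{25} \left(-2\right) = - \frac{48}{25}$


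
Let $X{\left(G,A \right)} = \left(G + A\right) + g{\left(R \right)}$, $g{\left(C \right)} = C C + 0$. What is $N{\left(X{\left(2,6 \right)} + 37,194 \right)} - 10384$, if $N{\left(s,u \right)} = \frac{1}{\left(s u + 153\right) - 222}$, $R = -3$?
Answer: $- \frac{108066287}{10407} \approx -10384.0$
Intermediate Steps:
$g{\left(C \right)} = C^{2}$ ($g{\left(C \right)} = C^{2} + 0 = C^{2}$)
$X{\left(G,A \right)} = 9 + A + G$ ($X{\left(G,A \right)} = \left(G + A\right) + \left(-3\right)^{2} = \left(A + G\right) + 9 = 9 + A + G$)
$N{\left(s,u \right)} = \frac{1}{-69 + s u}$ ($N{\left(s,u \right)} = \frac{1}{\left(153 + s u\right) - 222} = \frac{1}{-69 + s u}$)
$N{\left(X{\left(2,6 \right)} + 37,194 \right)} - 10384 = \frac{1}{-69 + \left(\left(9 + 6 + 2\right) + 37\right) 194} - 10384 = \frac{1}{-69 + \left(17 + 37\right) 194} - 10384 = \frac{1}{-69 + 54 \cdot 194} - 10384 = \frac{1}{-69 + 10476} - 10384 = \frac{1}{10407} - 10384 = - \frac{108066287}{10407}$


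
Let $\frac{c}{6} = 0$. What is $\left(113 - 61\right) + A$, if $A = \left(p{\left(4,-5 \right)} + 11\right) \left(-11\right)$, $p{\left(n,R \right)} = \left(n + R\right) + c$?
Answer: $-58$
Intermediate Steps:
$c = 0$ ($c = 6 \cdot 0 = 0$)
$p{\left(n,R \right)} = R + n$ ($p{\left(n,R \right)} = \left(n + R\right) + 0 = \left(R + n\right) + 0 = R + n$)
$A = -110$ ($A = \left(\left(-5 + 4\right) + 11\right) \left(-11\right) = \left(-1 + 11\right) \left(-11\right) = 10 \left(-11\right) = -110$)
$\left(113 - 61\right) + A = \left(113 - 61\right) - 110 = 52 - 110 = -58$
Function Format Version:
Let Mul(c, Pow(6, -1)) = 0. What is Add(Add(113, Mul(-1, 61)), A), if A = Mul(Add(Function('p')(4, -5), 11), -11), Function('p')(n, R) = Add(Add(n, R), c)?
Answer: -58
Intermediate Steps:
c = 0 (c = Mul(6, 0) = 0)
Function('p')(n, R) = Add(R, n) (Function('p')(n, R) = Add(Add(n, R), 0) = Add(Add(R, n), 0) = Add(R, n))
A = -110 (A = Mul(Add(Add(-5, 4), 11), -11) = Mul(Add(-1, 11), -11) = Mul(10, -11) = -110)
Add(Add(113, Mul(-1, 61)), A) = Add(Add(113, Mul(-1, 61)), -110) = Add(Add(113, -61), -110) = Add(52, -110) = -58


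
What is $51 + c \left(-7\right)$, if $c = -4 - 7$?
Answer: $128$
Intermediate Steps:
$c = -11$ ($c = -4 - 7 = -11$)
$51 + c \left(-7\right) = 51 - -77 = 51 + 77 = 128$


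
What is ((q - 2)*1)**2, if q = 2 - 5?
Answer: 25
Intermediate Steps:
q = -3
((q - 2)*1)**2 = ((-3 - 2)*1)**2 = (-5*1)**2 = (-5)**2 = 25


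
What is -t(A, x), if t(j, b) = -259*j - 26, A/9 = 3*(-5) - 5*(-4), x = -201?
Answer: 11681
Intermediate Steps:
A = 45 (A = 9*(3*(-5) - 5*(-4)) = 9*(-15 + 20) = 9*5 = 45)
t(j, b) = -26 - 259*j
-t(A, x) = -(-26 - 259*45) = -(-26 - 11655) = -1*(-11681) = 11681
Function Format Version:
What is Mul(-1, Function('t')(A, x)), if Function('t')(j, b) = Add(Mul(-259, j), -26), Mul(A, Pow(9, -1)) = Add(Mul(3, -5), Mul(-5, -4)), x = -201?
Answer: 11681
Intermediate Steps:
A = 45 (A = Mul(9, Add(Mul(3, -5), Mul(-5, -4))) = Mul(9, Add(-15, 20)) = Mul(9, 5) = 45)
Function('t')(j, b) = Add(-26, Mul(-259, j))
Mul(-1, Function('t')(A, x)) = Mul(-1, Add(-26, Mul(-259, 45))) = Mul(-1, Add(-26, -11655)) = Mul(-1, -11681) = 11681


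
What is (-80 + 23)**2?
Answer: 3249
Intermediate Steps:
(-80 + 23)**2 = (-57)**2 = 3249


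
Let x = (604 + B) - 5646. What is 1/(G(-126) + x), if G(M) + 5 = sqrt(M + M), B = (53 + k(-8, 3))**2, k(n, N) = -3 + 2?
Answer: -781/1829967 - 2*I*sqrt(7)/1829967 ≈ -0.00042678 - 2.8916e-6*I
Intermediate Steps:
k(n, N) = -1
B = 2704 (B = (53 - 1)**2 = 52**2 = 2704)
G(M) = -5 + sqrt(2)*sqrt(M) (G(M) = -5 + sqrt(M + M) = -5 + sqrt(2*M) = -5 + sqrt(2)*sqrt(M))
x = -2338 (x = (604 + 2704) - 5646 = 3308 - 5646 = -2338)
1/(G(-126) + x) = 1/((-5 + sqrt(2)*sqrt(-126)) - 2338) = 1/((-5 + sqrt(2)*(3*I*sqrt(14))) - 2338) = 1/((-5 + 6*I*sqrt(7)) - 2338) = 1/(-2343 + 6*I*sqrt(7))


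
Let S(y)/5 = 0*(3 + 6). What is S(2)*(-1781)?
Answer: 0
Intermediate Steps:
S(y) = 0 (S(y) = 5*(0*(3 + 6)) = 5*(0*9) = 5*0 = 0)
S(2)*(-1781) = 0*(-1781) = 0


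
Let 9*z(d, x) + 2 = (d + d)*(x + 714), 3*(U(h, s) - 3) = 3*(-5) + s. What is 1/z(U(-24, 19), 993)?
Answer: 9/14792 ≈ 0.00060844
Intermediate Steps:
U(h, s) = -2 + s/3 (U(h, s) = 3 + (3*(-5) + s)/3 = 3 + (-15 + s)/3 = 3 + (-5 + s/3) = -2 + s/3)
z(d, x) = -2/9 + 2*d*(714 + x)/9 (z(d, x) = -2/9 + ((d + d)*(x + 714))/9 = -2/9 + ((2*d)*(714 + x))/9 = -2/9 + (2*d*(714 + x))/9 = -2/9 + 2*d*(714 + x)/9)
1/z(U(-24, 19), 993) = 1/(-2/9 + 476*(-2 + (⅓)*19)/3 + (2/9)*(-2 + (⅓)*19)*993) = 1/(-2/9 + 476*(-2 + 19/3)/3 + (2/9)*(-2 + 19/3)*993) = 1/(-2/9 + (476/3)*(13/3) + (2/9)*(13/3)*993) = 1/(-2/9 + 6188/9 + 8606/9) = 1/(14792/9) = 9/14792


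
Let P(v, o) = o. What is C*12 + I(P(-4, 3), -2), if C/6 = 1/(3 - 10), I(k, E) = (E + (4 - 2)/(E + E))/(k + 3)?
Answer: -899/84 ≈ -10.702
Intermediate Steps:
I(k, E) = (E + 1/E)/(3 + k) (I(k, E) = (E + 2/((2*E)))/(3 + k) = (E + 2*(1/(2*E)))/(3 + k) = (E + 1/E)/(3 + k))
C = -6/7 (C = 6/(3 - 10) = 6/(-7) = 6*(-⅐) = -6/7 ≈ -0.85714)
C*12 + I(P(-4, 3), -2) = -6/7*12 + (1 + (-2)²)/((-2)*(3 + 3)) = -72/7 - ½*(1 + 4)/6 = -72/7 - ½*⅙*5 = -72/7 - 5/12 = -899/84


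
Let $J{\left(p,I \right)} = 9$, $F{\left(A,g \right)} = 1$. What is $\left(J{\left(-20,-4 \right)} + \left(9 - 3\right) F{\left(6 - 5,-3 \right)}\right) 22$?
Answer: $330$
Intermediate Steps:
$\left(J{\left(-20,-4 \right)} + \left(9 - 3\right) F{\left(6 - 5,-3 \right)}\right) 22 = \left(9 + \left(9 - 3\right) 1\right) 22 = \left(9 + 6 \cdot 1\right) 22 = \left(9 + 6\right) 22 = 15 \cdot 22 = 330$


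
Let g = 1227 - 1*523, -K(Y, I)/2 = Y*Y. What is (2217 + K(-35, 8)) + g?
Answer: 471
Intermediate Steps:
K(Y, I) = -2*Y² (K(Y, I) = -2*Y*Y = -2*Y²)
g = 704 (g = 1227 - 523 = 704)
(2217 + K(-35, 8)) + g = (2217 - 2*(-35)²) + 704 = (2217 - 2*1225) + 704 = (2217 - 2450) + 704 = -233 + 704 = 471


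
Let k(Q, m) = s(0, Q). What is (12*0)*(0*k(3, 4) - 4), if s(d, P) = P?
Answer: 0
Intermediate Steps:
k(Q, m) = Q
(12*0)*(0*k(3, 4) - 4) = (12*0)*(0*3 - 4) = 0*(0 - 4) = 0*(-4) = 0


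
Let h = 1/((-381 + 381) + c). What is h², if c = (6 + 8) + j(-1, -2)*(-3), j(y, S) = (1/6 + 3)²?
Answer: 144/37249 ≈ 0.0038659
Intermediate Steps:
j(y, S) = 361/36 (j(y, S) = (⅙ + 3)² = (19/6)² = 361/36)
c = -193/12 (c = (6 + 8) + (361/36)*(-3) = 14 - 361/12 = -193/12 ≈ -16.083)
h = -12/193 (h = 1/((-381 + 381) - 193/12) = 1/(0 - 193/12) = 1/(-193/12) = -12/193 ≈ -0.062176)
h² = (-12/193)² = 144/37249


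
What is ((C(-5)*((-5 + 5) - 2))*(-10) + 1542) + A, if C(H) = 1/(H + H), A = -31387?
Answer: -29847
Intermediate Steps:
C(H) = 1/(2*H)
((C(-5)*((-5 + 5) - 2))*(-10) + 1542) + A = ((((1/2)/(-5))*((-5 + 5) - 2))*(-10) + 1542) - 31387 = ((((1/2)*(-1/5))*(0 - 2))*(-10) + 1542) - 31387 = (-1/10*(-2)*(-10) + 1542) - 31387 = ((1/5)*(-10) + 1542) - 31387 = (-2 + 1542) - 31387 = 1540 - 31387 = -29847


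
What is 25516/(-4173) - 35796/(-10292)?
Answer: -28308491/10737129 ≈ -2.6365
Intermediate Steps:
25516/(-4173) - 35796/(-10292) = 25516*(-1/4173) - 35796*(-1/10292) = -25516/4173 + 8949/2573 = -28308491/10737129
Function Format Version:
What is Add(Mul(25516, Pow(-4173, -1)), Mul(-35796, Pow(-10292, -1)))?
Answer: Rational(-28308491, 10737129) ≈ -2.6365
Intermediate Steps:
Add(Mul(25516, Pow(-4173, -1)), Mul(-35796, Pow(-10292, -1))) = Add(Mul(25516, Rational(-1, 4173)), Mul(-35796, Rational(-1, 10292))) = Add(Rational(-25516, 4173), Rational(8949, 2573)) = Rational(-28308491, 10737129)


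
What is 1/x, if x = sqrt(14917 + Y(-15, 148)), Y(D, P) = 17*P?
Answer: sqrt(1937)/5811 ≈ 0.0075738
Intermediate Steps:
x = 3*sqrt(1937) (x = sqrt(14917 + 17*148) = sqrt(14917 + 2516) = sqrt(17433) = 3*sqrt(1937) ≈ 132.03)
1/x = 1/(3*sqrt(1937)) = sqrt(1937)/5811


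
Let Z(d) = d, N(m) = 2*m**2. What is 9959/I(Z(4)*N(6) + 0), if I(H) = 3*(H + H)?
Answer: 9959/1728 ≈ 5.7633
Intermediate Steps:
I(H) = 6*H (I(H) = 3*(2*H) = 6*H)
9959/I(Z(4)*N(6) + 0) = 9959/((6*(4*(2*6**2) + 0))) = 9959/((6*(4*(2*36) + 0))) = 9959/((6*(4*72 + 0))) = 9959/((6*(288 + 0))) = 9959/((6*288)) = 9959/1728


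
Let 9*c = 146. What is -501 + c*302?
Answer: 39583/9 ≈ 4398.1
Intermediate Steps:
c = 146/9 (c = (1/9)*146 = 146/9 ≈ 16.222)
-501 + c*302 = -501 + (146/9)*302 = -501 + 44092/9 = 39583/9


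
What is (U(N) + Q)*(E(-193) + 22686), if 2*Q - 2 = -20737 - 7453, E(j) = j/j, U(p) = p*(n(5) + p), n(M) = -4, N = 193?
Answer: 507803121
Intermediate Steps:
U(p) = p*(-4 + p)
E(j) = 1
Q = -14094 (Q = 1 + (-20737 - 7453)/2 = 1 + (½)*(-28190) = 1 - 14095 = -14094)
(U(N) + Q)*(E(-193) + 22686) = (193*(-4 + 193) - 14094)*(1 + 22686) = (193*189 - 14094)*22687 = (36477 - 14094)*22687 = 22383*22687 = 507803121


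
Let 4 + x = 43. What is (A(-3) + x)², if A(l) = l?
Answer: 1296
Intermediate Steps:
x = 39 (x = -4 + 43 = 39)
(A(-3) + x)² = (-3 + 39)² = 36² = 1296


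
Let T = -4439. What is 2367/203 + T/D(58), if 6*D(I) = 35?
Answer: -760551/1015 ≈ -749.31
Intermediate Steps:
D(I) = 35/6 (D(I) = (⅙)*35 = 35/6)
2367/203 + T/D(58) = 2367/203 - 4439/35/6 = 2367*(1/203) - 4439*6/35 = 2367/203 - 26634/35 = -760551/1015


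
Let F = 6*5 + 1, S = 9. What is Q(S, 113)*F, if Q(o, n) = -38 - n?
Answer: -4681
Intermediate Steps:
F = 31 (F = 30 + 1 = 31)
Q(S, 113)*F = (-38 - 1*113)*31 = (-38 - 113)*31 = -151*31 = -4681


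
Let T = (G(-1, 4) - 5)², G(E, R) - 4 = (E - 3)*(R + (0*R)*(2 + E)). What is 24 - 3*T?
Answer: -843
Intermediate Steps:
G(E, R) = 4 + R*(-3 + E) (G(E, R) = 4 + (E - 3)*(R + (0*R)*(2 + E)) = 4 + (-3 + E)*(R + 0*(2 + E)) = 4 + (-3 + E)*(R + 0) = 4 + (-3 + E)*R = 4 + R*(-3 + E))
T = 289 (T = ((4 - 3*4 - 1*4) - 5)² = ((4 - 12 - 4) - 5)² = (-12 - 5)² = (-17)² = 289)
24 - 3*T = 24 - 3*289 = 24 - 867 = -843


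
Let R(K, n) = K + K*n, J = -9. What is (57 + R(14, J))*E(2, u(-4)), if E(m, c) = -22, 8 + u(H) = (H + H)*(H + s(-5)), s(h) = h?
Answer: 1210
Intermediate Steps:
u(H) = -8 + 2*H*(-5 + H) (u(H) = -8 + (H + H)*(H - 5) = -8 + (2*H)*(-5 + H) = -8 + 2*H*(-5 + H))
(57 + R(14, J))*E(2, u(-4)) = (57 + 14*(1 - 9))*(-22) = (57 + 14*(-8))*(-22) = (57 - 112)*(-22) = -55*(-22) = 1210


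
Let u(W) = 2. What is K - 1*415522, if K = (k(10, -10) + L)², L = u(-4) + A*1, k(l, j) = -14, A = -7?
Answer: -415161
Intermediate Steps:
L = -5 (L = 2 - 7*1 = 2 - 7 = -5)
K = 361 (K = (-14 - 5)² = (-19)² = 361)
K - 1*415522 = 361 - 1*415522 = 361 - 415522 = -415161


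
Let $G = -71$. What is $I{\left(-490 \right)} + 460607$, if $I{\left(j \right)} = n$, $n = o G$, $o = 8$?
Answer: $460039$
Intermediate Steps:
$n = -568$ ($n = 8 \left(-71\right) = -568$)
$I{\left(j \right)} = -568$
$I{\left(-490 \right)} + 460607 = -568 + 460607 = 460039$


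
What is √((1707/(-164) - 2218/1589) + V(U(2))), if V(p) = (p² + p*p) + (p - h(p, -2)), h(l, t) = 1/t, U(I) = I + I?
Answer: √419271536271/130298 ≈ 4.9695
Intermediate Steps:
U(I) = 2*I
V(p) = ½ + p + 2*p² (V(p) = (p² + p*p) + (p - 1/(-2)) = (p² + p²) + (p - 1*(-½)) = 2*p² + (p + ½) = 2*p² + (½ + p) = ½ + p + 2*p²)
√((1707/(-164) - 2218/1589) + V(U(2))) = √((1707/(-164) - 2218/1589) + (½ + 2*2 + 2*(2*2)²)) = √((1707*(-1/164) - 2218*1/1589) + (½ + 4 + 2*4²)) = √((-1707/164 - 2218/1589) + (½ + 4 + 2*16)) = √(-3076175/260596 + (½ + 4 + 32)) = √(-3076175/260596 + 73/2) = √(6435579/260596) = √419271536271/130298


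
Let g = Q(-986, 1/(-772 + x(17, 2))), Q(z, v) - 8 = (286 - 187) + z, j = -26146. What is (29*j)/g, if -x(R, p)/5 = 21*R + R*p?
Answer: 758234/879 ≈ 862.61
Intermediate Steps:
x(R, p) = -105*R - 5*R*p (x(R, p) = -5*(21*R + R*p) = -105*R - 5*R*p)
Q(z, v) = 107 + z (Q(z, v) = 8 + ((286 - 187) + z) = 8 + (99 + z) = 107 + z)
g = -879 (g = 107 - 986 = -879)
(29*j)/g = (29*(-26146))/(-879) = -758234*(-1/879) = 758234/879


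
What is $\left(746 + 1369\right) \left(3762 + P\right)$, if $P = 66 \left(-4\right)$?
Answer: $7398270$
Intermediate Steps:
$P = -264$
$\left(746 + 1369\right) \left(3762 + P\right) = \left(746 + 1369\right) \left(3762 - 264\right) = 2115 \cdot 3498 = 7398270$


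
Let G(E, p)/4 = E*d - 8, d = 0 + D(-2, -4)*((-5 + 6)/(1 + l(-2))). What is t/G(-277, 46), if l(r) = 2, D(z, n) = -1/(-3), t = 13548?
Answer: -30483/349 ≈ -87.344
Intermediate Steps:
D(z, n) = ⅓ (D(z, n) = -1*(-⅓) = ⅓)
d = ⅑ (d = 0 + ((-5 + 6)/(1 + 2))/3 = 0 + (1/3)/3 = 0 + (1*(⅓))/3 = 0 + (⅓)*(⅓) = 0 + ⅑ = ⅑ ≈ 0.11111)
G(E, p) = -32 + 4*E/9 (G(E, p) = 4*(E*(⅑) - 8) = 4*(E/9 - 8) = 4*(-8 + E/9) = -32 + 4*E/9)
t/G(-277, 46) = 13548/(-32 + (4/9)*(-277)) = 13548/(-32 - 1108/9) = 13548/(-1396/9) = 13548*(-9/1396) = -30483/349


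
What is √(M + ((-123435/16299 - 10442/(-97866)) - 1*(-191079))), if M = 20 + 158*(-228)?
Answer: √135306591915593952427/29539221 ≈ 393.79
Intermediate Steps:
M = -36004 (M = 20 - 36024 = -36004)
√(M + ((-123435/16299 - 10442/(-97866)) - 1*(-191079))) = √(-36004 + ((-123435/16299 - 10442/(-97866)) - 1*(-191079))) = √(-36004 + ((-123435*1/16299 - 10442*(-1/97866)) + 191079)) = √(-36004 + ((-13715/1811 + 5221/48933) + 191079)) = √(-36004 + (-661660864/88617663 + 191079)) = √(-36004 + 16932312767513/88617663) = √(13741722428861/88617663) = √135306591915593952427/29539221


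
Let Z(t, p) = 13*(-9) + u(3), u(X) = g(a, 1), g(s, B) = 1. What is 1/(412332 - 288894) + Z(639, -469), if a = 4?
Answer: -14318807/123438 ≈ -116.00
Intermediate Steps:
u(X) = 1
Z(t, p) = -116 (Z(t, p) = 13*(-9) + 1 = -117 + 1 = -116)
1/(412332 - 288894) + Z(639, -469) = 1/(412332 - 288894) - 116 = 1/123438 - 116 = -14318807/123438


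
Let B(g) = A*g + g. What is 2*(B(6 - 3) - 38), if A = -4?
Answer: -94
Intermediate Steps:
B(g) = -3*g (B(g) = -4*g + g = -3*g)
2*(B(6 - 3) - 38) = 2*(-3*(6 - 3) - 38) = 2*(-3*3 - 38) = 2*(-9 - 38) = 2*(-47) = -94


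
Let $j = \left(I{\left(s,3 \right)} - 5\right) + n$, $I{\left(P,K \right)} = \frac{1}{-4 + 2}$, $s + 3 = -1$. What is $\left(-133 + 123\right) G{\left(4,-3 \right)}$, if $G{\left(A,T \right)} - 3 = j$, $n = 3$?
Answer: $-5$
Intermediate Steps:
$s = -4$ ($s = -3 - 1 = -4$)
$I{\left(P,K \right)} = - \frac{1}{2}$ ($I{\left(P,K \right)} = \frac{1}{-2} = - \frac{1}{2}$)
$j = - \frac{5}{2}$ ($j = \left(- \frac{1}{2} - 5\right) + 3 = - \frac{11}{2} + 3 = - \frac{5}{2} \approx -2.5$)
$G{\left(A,T \right)} = \frac{1}{2}$ ($G{\left(A,T \right)} = 3 - \frac{5}{2} = \frac{1}{2}$)
$\left(-133 + 123\right) G{\left(4,-3 \right)} = \left(-133 + 123\right) \frac{1}{2} = \left(-10\right) \frac{1}{2} = -5$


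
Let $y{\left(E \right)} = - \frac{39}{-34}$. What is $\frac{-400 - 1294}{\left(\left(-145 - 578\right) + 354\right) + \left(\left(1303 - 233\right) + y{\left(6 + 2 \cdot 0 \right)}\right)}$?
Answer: $- \frac{57596}{23873} \approx -2.4126$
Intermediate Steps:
$y{\left(E \right)} = \frac{39}{34}$ ($y{\left(E \right)} = \left(-39\right) \left(- \frac{1}{34}\right) = \frac{39}{34}$)
$\frac{-400 - 1294}{\left(\left(-145 - 578\right) + 354\right) + \left(\left(1303 - 233\right) + y{\left(6 + 2 \cdot 0 \right)}\right)} = \frac{-400 - 1294}{\left(\left(-145 - 578\right) + 354\right) + \left(\left(1303 - 233\right) + \frac{39}{34}\right)} = - \frac{1694}{\left(-723 + 354\right) + \left(1070 + \frac{39}{34}\right)} = - \frac{1694}{-369 + \frac{36419}{34}} = - \frac{1694}{\frac{23873}{34}} = \left(-1694\right) \frac{34}{23873} = - \frac{57596}{23873}$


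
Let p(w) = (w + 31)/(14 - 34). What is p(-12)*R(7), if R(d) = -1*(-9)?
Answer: -171/20 ≈ -8.5500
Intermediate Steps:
R(d) = 9
p(w) = -31/20 - w/20 (p(w) = (31 + w)/(-20) = (31 + w)*(-1/20) = -31/20 - w/20)
p(-12)*R(7) = (-31/20 - 1/20*(-12))*9 = (-31/20 + ⅗)*9 = -19/20*9 = -171/20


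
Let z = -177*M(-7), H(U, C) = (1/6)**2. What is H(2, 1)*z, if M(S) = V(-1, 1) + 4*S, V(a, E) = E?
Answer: 531/4 ≈ 132.75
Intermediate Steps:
H(U, C) = 1/36 (H(U, C) = (1*(1/6))**2 = (1/6)**2 = 1/36)
M(S) = 1 + 4*S
z = 4779 (z = -177*(1 + 4*(-7)) = -177*(1 - 28) = -177*(-27) = 4779)
H(2, 1)*z = (1/36)*4779 = 531/4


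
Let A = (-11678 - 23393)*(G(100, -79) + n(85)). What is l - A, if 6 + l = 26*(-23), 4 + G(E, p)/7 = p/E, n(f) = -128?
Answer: -566562263/100 ≈ -5.6656e+6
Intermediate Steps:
G(E, p) = -28 + 7*p/E (G(E, p) = -28 + 7*(p/E) = -28 + 7*p/E)
A = 566501863/100 (A = (-11678 - 23393)*((-28 + 7*(-79)/100) - 128) = -35071*((-28 + 7*(-79)*(1/100)) - 128) = -35071*((-28 - 553/100) - 128) = -35071*(-3353/100 - 128) = -35071*(-16153/100) = 566501863/100 ≈ 5.6650e+6)
l = -604 (l = -6 + 26*(-23) = -6 - 598 = -604)
l - A = -604 - 1*566501863/100 = -604 - 566501863/100 = -566562263/100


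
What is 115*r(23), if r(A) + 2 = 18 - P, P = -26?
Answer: 4830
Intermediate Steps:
r(A) = 42 (r(A) = -2 + (18 - 1*(-26)) = -2 + (18 + 26) = -2 + 44 = 42)
115*r(23) = 115*42 = 4830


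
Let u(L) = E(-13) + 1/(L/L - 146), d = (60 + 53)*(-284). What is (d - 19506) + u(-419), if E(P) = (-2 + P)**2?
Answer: -7449086/145 ≈ -51373.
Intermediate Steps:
d = -32092 (d = 113*(-284) = -32092)
u(L) = 32624/145 (u(L) = (-2 - 13)**2 + 1/(L/L - 146) = (-15)**2 + 1/(1 - 146) = 225 + 1/(-145) = 225 - 1/145 = 32624/145)
(d - 19506) + u(-419) = (-32092 - 19506) + 32624/145 = -51598 + 32624/145 = -7449086/145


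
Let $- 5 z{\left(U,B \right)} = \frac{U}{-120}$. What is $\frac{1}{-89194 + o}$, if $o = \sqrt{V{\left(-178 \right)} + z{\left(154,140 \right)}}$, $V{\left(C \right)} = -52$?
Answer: $- \frac{26758200}{2386670906323} - \frac{190 i \sqrt{129}}{2386670906323} \approx -1.1212 \cdot 10^{-5} - 9.0418 \cdot 10^{-10} i$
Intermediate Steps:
$z{\left(U,B \right)} = \frac{U}{600}$ ($z{\left(U,B \right)} = - \frac{U \frac{1}{-120}}{5} = - \frac{U \left(- \frac{1}{120}\right)}{5} = - \frac{\left(- \frac{1}{120}\right) U}{5} = \frac{U}{600}$)
$o = \frac{19 i \sqrt{129}}{30}$ ($o = \sqrt{-52 + \frac{1}{600} \cdot 154} = \sqrt{-52 + \frac{77}{300}} = \sqrt{- \frac{15523}{300}} = \frac{19 i \sqrt{129}}{30} \approx 7.1933 i$)
$\frac{1}{-89194 + o} = \frac{1}{-89194 + \frac{19 i \sqrt{129}}{30}}$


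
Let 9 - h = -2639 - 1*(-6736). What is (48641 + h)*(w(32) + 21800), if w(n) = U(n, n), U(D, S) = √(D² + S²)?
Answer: 971255400 + 1425696*√2 ≈ 9.7327e+8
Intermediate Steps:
h = -4088 (h = 9 - (-2639 - 1*(-6736)) = 9 - (-2639 + 6736) = 9 - 1*4097 = 9 - 4097 = -4088)
w(n) = √2*√(n²) (w(n) = √(n² + n²) = √(2*n²) = √2*√(n²))
(48641 + h)*(w(32) + 21800) = (48641 - 4088)*(√2*√(32²) + 21800) = 44553*(√2*√1024 + 21800) = 44553*(√2*32 + 21800) = 44553*(32*√2 + 21800) = 44553*(21800 + 32*√2) = 971255400 + 1425696*√2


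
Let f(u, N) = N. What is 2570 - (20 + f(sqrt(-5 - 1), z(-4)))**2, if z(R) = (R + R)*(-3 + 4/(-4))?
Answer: -134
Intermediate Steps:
z(R) = -8*R (z(R) = (2*R)*(-3 + 4*(-1/4)) = (2*R)*(-3 - 1) = (2*R)*(-4) = -8*R)
2570 - (20 + f(sqrt(-5 - 1), z(-4)))**2 = 2570 - (20 - 8*(-4))**2 = 2570 - (20 + 32)**2 = 2570 - 1*52**2 = 2570 - 1*2704 = 2570 - 2704 = -134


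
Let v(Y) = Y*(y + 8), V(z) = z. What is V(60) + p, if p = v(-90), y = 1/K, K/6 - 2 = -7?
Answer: -657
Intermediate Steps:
K = -30 (K = 12 + 6*(-7) = 12 - 42 = -30)
y = -1/30 (y = 1/(-30) = -1/30 ≈ -0.033333)
v(Y) = 239*Y/30 (v(Y) = Y*(-1/30 + 8) = Y*(239/30) = 239*Y/30)
p = -717 (p = (239/30)*(-90) = -717)
V(60) + p = 60 - 717 = -657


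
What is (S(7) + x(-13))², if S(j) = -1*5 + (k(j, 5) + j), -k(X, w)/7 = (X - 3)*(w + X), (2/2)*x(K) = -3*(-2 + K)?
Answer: 83521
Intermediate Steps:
x(K) = 6 - 3*K (x(K) = -3*(-2 + K) = 6 - 3*K)
k(X, w) = -7*(-3 + X)*(X + w) (k(X, w) = -7*(X - 3)*(w + X) = -7*(-3 + X)*(X + w))
S(j) = 100 - 13*j - 7*j² (S(j) = -1*5 + ((-7*j² + 21*j + 21*5 - 7*j*5) + j) = -5 + ((-7*j² + 21*j + 105 - 35*j) + j) = -5 + ((105 - 14*j - 7*j²) + j) = -5 + (105 - 13*j - 7*j²) = 100 - 13*j - 7*j²)
(S(7) + x(-13))² = ((100 - 13*7 - 7*7²) + (6 - 3*(-13)))² = ((100 - 91 - 7*49) + (6 + 39))² = ((100 - 91 - 343) + 45)² = (-334 + 45)² = (-289)² = 83521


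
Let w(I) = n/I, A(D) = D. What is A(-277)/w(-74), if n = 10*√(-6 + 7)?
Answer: 10249/5 ≈ 2049.8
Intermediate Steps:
n = 10 (n = 10*√1 = 10*1 = 10)
w(I) = 10/I
A(-277)/w(-74) = -277/(10/(-74)) = -277/(10*(-1/74)) = -277/(-5/37) = -277*(-37/5) = 10249/5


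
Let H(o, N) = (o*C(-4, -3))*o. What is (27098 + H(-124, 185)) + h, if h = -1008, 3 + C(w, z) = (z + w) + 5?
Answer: -50790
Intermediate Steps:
C(w, z) = 2 + w + z (C(w, z) = -3 + ((z + w) + 5) = -3 + ((w + z) + 5) = -3 + (5 + w + z) = 2 + w + z)
H(o, N) = -5*o**2 (H(o, N) = (o*(2 - 4 - 3))*o = (o*(-5))*o = (-5*o)*o = -5*o**2)
(27098 + H(-124, 185)) + h = (27098 - 5*(-124)**2) - 1008 = (27098 - 5*15376) - 1008 = (27098 - 76880) - 1008 = -49782 - 1008 = -50790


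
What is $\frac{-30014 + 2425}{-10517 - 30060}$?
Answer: $\frac{27589}{40577} \approx 0.67992$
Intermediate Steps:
$\frac{-30014 + 2425}{-10517 - 30060} = - \frac{27589}{-40577} = \left(-27589\right) \left(- \frac{1}{40577}\right) = \frac{27589}{40577}$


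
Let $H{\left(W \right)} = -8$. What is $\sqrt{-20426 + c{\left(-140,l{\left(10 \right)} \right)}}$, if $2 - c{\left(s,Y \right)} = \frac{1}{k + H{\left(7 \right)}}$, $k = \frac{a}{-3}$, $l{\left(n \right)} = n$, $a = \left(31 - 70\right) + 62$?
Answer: $\frac{5 i \sqrt{1804659}}{47} \approx 142.91 i$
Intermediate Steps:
$a = 23$ ($a = -39 + 62 = 23$)
$k = - \frac{23}{3}$ ($k = \frac{23}{-3} = 23 \left(- \frac{1}{3}\right) = - \frac{23}{3} \approx -7.6667$)
$c{\left(s,Y \right)} = \frac{97}{47}$ ($c{\left(s,Y \right)} = 2 - \frac{1}{- \frac{23}{3} - 8} = 2 - \frac{1}{- \frac{47}{3}} = 2 - - \frac{3}{47} = 2 + \frac{3}{47} = \frac{97}{47}$)
$\sqrt{-20426 + c{\left(-140,l{\left(10 \right)} \right)}} = \sqrt{-20426 + \frac{97}{47}} = \sqrt{- \frac{959925}{47}} = \frac{5 i \sqrt{1804659}}{47}$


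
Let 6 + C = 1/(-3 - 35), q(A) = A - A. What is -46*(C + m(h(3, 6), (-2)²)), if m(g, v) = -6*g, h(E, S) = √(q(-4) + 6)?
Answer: 5267/19 + 276*√6 ≈ 953.27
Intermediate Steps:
q(A) = 0
h(E, S) = √6 (h(E, S) = √(0 + 6) = √6)
C = -229/38 (C = -6 + 1/(-3 - 35) = -6 + 1/(-38) = -6 - 1/38 = -229/38 ≈ -6.0263)
-46*(C + m(h(3, 6), (-2)²)) = -46*(-229/38 - 6*√6) = 5267/19 + 276*√6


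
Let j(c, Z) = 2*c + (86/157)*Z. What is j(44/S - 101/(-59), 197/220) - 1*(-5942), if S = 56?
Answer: 42420500953/7132510 ≈ 5947.5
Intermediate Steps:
j(c, Z) = 2*c + 86*Z/157 (j(c, Z) = 2*c + (86*(1/157))*Z = 2*c + 86*Z/157)
j(44/S - 101/(-59), 197/220) - 1*(-5942) = (2*(44/56 - 101/(-59)) + 86*(197/220)/157) - 1*(-5942) = (2*(44*(1/56) - 101*(-1/59)) + 86*(197*(1/220))/157) + 5942 = (2*(11/14 + 101/59) + (86/157)*(197/220)) + 5942 = (2*(2063/826) + 8471/17270) + 5942 = (2063/413 + 8471/17270) + 5942 = 39126533/7132510 + 5942 = 42420500953/7132510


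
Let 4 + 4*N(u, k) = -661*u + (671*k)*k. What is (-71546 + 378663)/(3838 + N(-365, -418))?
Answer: 39628/3790207 ≈ 0.010455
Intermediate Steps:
N(u, k) = -1 - 661*u/4 + 671*k**2/4 (N(u, k) = -1 + (-661*u + (671*k)*k)/4 = -1 + (-661*u + 671*k**2)/4 = -1 + (-661*u/4 + 671*k**2/4) = -1 - 661*u/4 + 671*k**2/4)
(-71546 + 378663)/(3838 + N(-365, -418)) = (-71546 + 378663)/(3838 + (-1 - 661/4*(-365) + (671/4)*(-418)**2)) = 307117/(3838 + (-1 + 241265/4 + (671/4)*174724)) = 307117/(3838 + (-1 + 241265/4 + 29309951)) = 307117/(3838 + 117481065/4) = 307117/(117496417/4) = 307117*(4/117496417) = 39628/3790207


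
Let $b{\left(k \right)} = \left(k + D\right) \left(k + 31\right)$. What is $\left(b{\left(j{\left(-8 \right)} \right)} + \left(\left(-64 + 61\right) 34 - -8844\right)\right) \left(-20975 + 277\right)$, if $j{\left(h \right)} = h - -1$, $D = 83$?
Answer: $-218695068$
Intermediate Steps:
$j{\left(h \right)} = 1 + h$ ($j{\left(h \right)} = h + 1 = 1 + h$)
$b{\left(k \right)} = \left(31 + k\right) \left(83 + k\right)$ ($b{\left(k \right)} = \left(k + 83\right) \left(k + 31\right) = \left(83 + k\right) \left(31 + k\right) = \left(31 + k\right) \left(83 + k\right)$)
$\left(b{\left(j{\left(-8 \right)} \right)} + \left(\left(-64 + 61\right) 34 - -8844\right)\right) \left(-20975 + 277\right) = \left(\left(2573 + \left(1 - 8\right)^{2} + 114 \left(1 - 8\right)\right) + \left(\left(-64 + 61\right) 34 - -8844\right)\right) \left(-20975 + 277\right) = \left(\left(2573 + \left(-7\right)^{2} + 114 \left(-7\right)\right) + \left(\left(-3\right) 34 + 8844\right)\right) \left(-20698\right) = \left(\left(2573 + 49 - 798\right) + \left(-102 + 8844\right)\right) \left(-20698\right) = \left(1824 + 8742\right) \left(-20698\right) = 10566 \left(-20698\right) = -218695068$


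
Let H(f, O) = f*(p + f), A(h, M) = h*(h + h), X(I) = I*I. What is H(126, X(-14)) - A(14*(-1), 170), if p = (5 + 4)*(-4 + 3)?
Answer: 14350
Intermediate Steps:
X(I) = I²
p = -9 (p = 9*(-1) = -9)
A(h, M) = 2*h² (A(h, M) = h*(2*h) = 2*h²)
H(f, O) = f*(-9 + f)
H(126, X(-14)) - A(14*(-1), 170) = 126*(-9 + 126) - 2*(14*(-1))² = 126*117 - 2*(-14)² = 14742 - 2*196 = 14742 - 1*392 = 14742 - 392 = 14350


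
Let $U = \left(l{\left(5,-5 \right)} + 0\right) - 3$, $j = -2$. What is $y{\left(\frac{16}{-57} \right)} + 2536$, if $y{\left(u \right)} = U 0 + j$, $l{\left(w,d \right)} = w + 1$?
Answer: $2534$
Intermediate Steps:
$l{\left(w,d \right)} = 1 + w$
$U = 3$ ($U = \left(\left(1 + 5\right) + 0\right) - 3 = \left(6 + 0\right) - 3 = 6 - 3 = 3$)
$y{\left(u \right)} = -2$ ($y{\left(u \right)} = 3 \cdot 0 - 2 = 0 - 2 = -2$)
$y{\left(\frac{16}{-57} \right)} + 2536 = -2 + 2536 = 2534$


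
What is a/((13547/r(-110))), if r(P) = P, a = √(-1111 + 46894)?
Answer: -330*√5087/13547 ≈ -1.7374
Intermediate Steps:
a = 3*√5087 (a = √45783 = 3*√5087 ≈ 213.97)
a/((13547/r(-110))) = (3*√5087)/((13547/(-110))) = (3*√5087)/((13547*(-1/110))) = (3*√5087)/(-13547/110) = (3*√5087)*(-110/13547) = -330*√5087/13547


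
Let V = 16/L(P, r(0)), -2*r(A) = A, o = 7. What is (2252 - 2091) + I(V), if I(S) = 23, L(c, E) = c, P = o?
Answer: 184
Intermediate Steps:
P = 7
r(A) = -A/2
V = 16/7 ≈ 2.2857
(2252 - 2091) + I(V) = (2252 - 2091) + 23 = 161 + 23 = 184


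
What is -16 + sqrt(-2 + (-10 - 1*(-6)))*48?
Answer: -16 + 48*I*sqrt(6) ≈ -16.0 + 117.58*I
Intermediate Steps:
-16 + sqrt(-2 + (-10 - 1*(-6)))*48 = -16 + sqrt(-2 + (-10 + 6))*48 = -16 + sqrt(-2 - 4)*48 = -16 + sqrt(-6)*48 = -16 + (I*sqrt(6))*48 = -16 + 48*I*sqrt(6)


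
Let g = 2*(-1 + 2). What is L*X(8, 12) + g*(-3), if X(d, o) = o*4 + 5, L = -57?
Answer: -3027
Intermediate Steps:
g = 2 (g = 2*1 = 2)
X(d, o) = 5 + 4*o (X(d, o) = 4*o + 5 = 5 + 4*o)
L*X(8, 12) + g*(-3) = -57*(5 + 4*12) + 2*(-3) = -57*(5 + 48) - 6 = -57*53 - 6 = -3021 - 6 = -3027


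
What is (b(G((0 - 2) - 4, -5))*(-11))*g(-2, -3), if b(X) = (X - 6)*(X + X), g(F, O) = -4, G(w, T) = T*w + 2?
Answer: 73216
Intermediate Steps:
G(w, T) = 2 + T*w
b(X) = 2*X*(-6 + X) (b(X) = (-6 + X)*(2*X) = 2*X*(-6 + X))
(b(G((0 - 2) - 4, -5))*(-11))*g(-2, -3) = ((2*(2 - 5*((0 - 2) - 4))*(-6 + (2 - 5*((0 - 2) - 4))))*(-11))*(-4) = ((2*(2 - 5*(-2 - 4))*(-6 + (2 - 5*(-2 - 4))))*(-11))*(-4) = ((2*(2 - 5*(-6))*(-6 + (2 - 5*(-6))))*(-11))*(-4) = ((2*(2 + 30)*(-6 + (2 + 30)))*(-11))*(-4) = ((2*32*(-6 + 32))*(-11))*(-4) = ((2*32*26)*(-11))*(-4) = (1664*(-11))*(-4) = -18304*(-4) = 73216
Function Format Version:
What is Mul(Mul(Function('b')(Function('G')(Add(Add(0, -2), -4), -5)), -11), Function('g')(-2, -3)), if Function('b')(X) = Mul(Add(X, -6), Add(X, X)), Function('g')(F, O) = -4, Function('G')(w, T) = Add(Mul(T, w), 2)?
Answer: 73216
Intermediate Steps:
Function('G')(w, T) = Add(2, Mul(T, w))
Function('b')(X) = Mul(2, X, Add(-6, X)) (Function('b')(X) = Mul(Add(-6, X), Mul(2, X)) = Mul(2, X, Add(-6, X)))
Mul(Mul(Function('b')(Function('G')(Add(Add(0, -2), -4), -5)), -11), Function('g')(-2, -3)) = Mul(Mul(Mul(2, Add(2, Mul(-5, Add(Add(0, -2), -4))), Add(-6, Add(2, Mul(-5, Add(Add(0, -2), -4))))), -11), -4) = Mul(Mul(Mul(2, Add(2, Mul(-5, Add(-2, -4))), Add(-6, Add(2, Mul(-5, Add(-2, -4))))), -11), -4) = Mul(Mul(Mul(2, Add(2, Mul(-5, -6)), Add(-6, Add(2, Mul(-5, -6)))), -11), -4) = Mul(Mul(Mul(2, Add(2, 30), Add(-6, Add(2, 30))), -11), -4) = Mul(Mul(Mul(2, 32, Add(-6, 32)), -11), -4) = Mul(Mul(Mul(2, 32, 26), -11), -4) = Mul(Mul(1664, -11), -4) = Mul(-18304, -4) = 73216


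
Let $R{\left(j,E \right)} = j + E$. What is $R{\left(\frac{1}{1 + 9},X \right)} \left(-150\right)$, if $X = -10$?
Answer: $1485$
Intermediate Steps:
$R{\left(j,E \right)} = E + j$
$R{\left(\frac{1}{1 + 9},X \right)} \left(-150\right) = \left(-10 + \frac{1}{1 + 9}\right) \left(-150\right) = \left(-10 + \frac{1}{10}\right) \left(-150\right) = \left(- \frac{99}{10}\right) \left(-150\right) = 1485$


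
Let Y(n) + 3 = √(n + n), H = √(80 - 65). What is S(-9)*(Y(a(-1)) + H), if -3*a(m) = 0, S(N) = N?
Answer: 27 - 9*√15 ≈ -7.8568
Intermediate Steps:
a(m) = 0 (a(m) = -⅓*0 = 0)
H = √15 ≈ 3.8730
Y(n) = -3 + √2*√n (Y(n) = -3 + √(n + n) = -3 + √(2*n) = -3 + √2*√n)
S(-9)*(Y(a(-1)) + H) = -9*((-3 + √2*√0) + √15) = -9*((-3 + √2*0) + √15) = -9*((-3 + 0) + √15) = -9*(-3 + √15) = 27 - 9*√15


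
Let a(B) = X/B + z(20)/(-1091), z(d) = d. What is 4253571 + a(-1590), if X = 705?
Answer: 491908418469/115646 ≈ 4.2536e+6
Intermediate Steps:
a(B) = -20/1091 + 705/B (a(B) = 705/B + 20/(-1091) = 705/B + 20*(-1/1091) = 705/B - 20/1091 = -20/1091 + 705/B)
4253571 + a(-1590) = 4253571 + (-20/1091 + 705/(-1590)) = 4253571 + (-20/1091 + 705*(-1/1590)) = 4253571 + (-20/1091 - 47/106) = 4253571 - 53397/115646 = 491908418469/115646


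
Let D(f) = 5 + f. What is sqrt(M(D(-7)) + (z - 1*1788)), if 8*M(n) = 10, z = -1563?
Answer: I*sqrt(13399)/2 ≈ 57.877*I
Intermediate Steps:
M(n) = 5/4 (M(n) = (1/8)*10 = 5/4)
sqrt(M(D(-7)) + (z - 1*1788)) = sqrt(5/4 + (-1563 - 1*1788)) = sqrt(5/4 + (-1563 - 1788)) = sqrt(5/4 - 3351) = sqrt(-13399/4) = I*sqrt(13399)/2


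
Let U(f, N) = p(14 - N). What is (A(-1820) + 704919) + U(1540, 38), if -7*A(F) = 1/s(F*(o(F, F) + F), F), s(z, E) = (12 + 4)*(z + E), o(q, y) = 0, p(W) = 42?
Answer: 261388936186559/370784960 ≈ 7.0496e+5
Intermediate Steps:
U(f, N) = 42
s(z, E) = 16*E + 16*z (s(z, E) = 16*(E + z) = 16*E + 16*z)
A(F) = -1/(7*(16*F + 16*F**2)) (A(F) = -1/(7*(16*F + 16*(F*(0 + F)))) = -1/(7*(16*F + 16*(F*F))) = -1/(7*(16*F + 16*F**2)))
(A(-1820) + 704919) + U(1540, 38) = (-1/112/(-1820*(1 - 1820)) + 704919) + 42 = (-1/112*(-1/1820)/(-1819) + 704919) + 42 = (-1/112*(-1/1820)*(-1/1819) + 704919) + 42 = (-1/370784960 + 704919) + 42 = 261373363218239/370784960 + 42 = 261388936186559/370784960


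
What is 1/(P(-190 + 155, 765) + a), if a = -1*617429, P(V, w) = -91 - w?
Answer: -1/618285 ≈ -1.6174e-6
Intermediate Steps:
a = -617429
1/(P(-190 + 155, 765) + a) = 1/((-91 - 1*765) - 617429) = 1/((-91 - 765) - 617429) = 1/(-856 - 617429) = 1/(-618285) = -1/618285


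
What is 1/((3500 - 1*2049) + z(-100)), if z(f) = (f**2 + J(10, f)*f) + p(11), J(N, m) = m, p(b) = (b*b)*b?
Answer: 1/22782 ≈ 4.3894e-5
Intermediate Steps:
p(b) = b**3 (p(b) = b**2*b = b**3)
z(f) = 1331 + 2*f**2 (z(f) = (f**2 + f*f) + 11**3 = (f**2 + f**2) + 1331 = 2*f**2 + 1331 = 1331 + 2*f**2)
1/((3500 - 1*2049) + z(-100)) = 1/((3500 - 1*2049) + (1331 + 2*(-100)**2)) = 1/((3500 - 2049) + (1331 + 2*10000)) = 1/(1451 + (1331 + 20000)) = 1/(1451 + 21331) = 1/22782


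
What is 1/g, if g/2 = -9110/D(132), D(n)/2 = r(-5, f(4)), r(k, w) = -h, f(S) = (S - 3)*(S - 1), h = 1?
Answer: 1/9110 ≈ 0.00010977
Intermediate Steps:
f(S) = (-1 + S)*(-3 + S) (f(S) = (-3 + S)*(-1 + S) = (-1 + S)*(-3 + S))
r(k, w) = -1 (r(k, w) = -1*1 = -1)
D(n) = -2 (D(n) = 2*(-1) = -2)
g = 9110 (g = 2*(-9110/(-2)) = 2*(-9110*(-½)) = 2*4555 = 9110)
1/g = 1/9110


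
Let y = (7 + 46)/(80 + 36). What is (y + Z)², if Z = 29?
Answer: 11675889/13456 ≈ 867.71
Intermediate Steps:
y = 53/116 ≈ 0.45690
(y + Z)² = (53/116 + 29)² = (3417/116)² = 11675889/13456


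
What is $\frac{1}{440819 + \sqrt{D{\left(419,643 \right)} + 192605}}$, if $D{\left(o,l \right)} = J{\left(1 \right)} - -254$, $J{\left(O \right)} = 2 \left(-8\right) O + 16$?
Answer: $\frac{440819}{194321197902} - \frac{\sqrt{192859}}{194321197902} \approx 2.2662 \cdot 10^{-6}$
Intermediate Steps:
$J{\left(O \right)} = 16 - 16 O$ ($J{\left(O \right)} = - 16 O + 16 = 16 - 16 O$)
$D{\left(o,l \right)} = 254$ ($D{\left(o,l \right)} = \left(16 - 16\right) - -254 = \left(16 - 16\right) + 254 = 0 + 254 = 254$)
$\frac{1}{440819 + \sqrt{D{\left(419,643 \right)} + 192605}} = \frac{1}{440819 + \sqrt{254 + 192605}} = \frac{1}{440819 + \sqrt{192859}}$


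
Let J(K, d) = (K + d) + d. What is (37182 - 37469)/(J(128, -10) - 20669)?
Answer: 287/20561 ≈ 0.013958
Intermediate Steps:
J(K, d) = K + 2*d
(37182 - 37469)/(J(128, -10) - 20669) = (37182 - 37469)/((128 + 2*(-10)) - 20669) = -287/((128 - 20) - 20669) = -287/(108 - 20669) = -287/(-20561) = -287*(-1/20561) = 287/20561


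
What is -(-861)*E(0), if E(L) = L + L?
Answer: 0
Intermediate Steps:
E(L) = 2*L
-(-861)*E(0) = -(-861)*2*0 = -(-861)*0 = -123*0 = 0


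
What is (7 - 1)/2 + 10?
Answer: 13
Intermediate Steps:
(7 - 1)/2 + 10 = (½)*6 + 10 = 3 + 10 = 13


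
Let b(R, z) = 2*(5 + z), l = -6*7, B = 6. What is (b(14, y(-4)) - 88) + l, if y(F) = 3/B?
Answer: -119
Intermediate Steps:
l = -42
y(F) = ½ (y(F) = 3/6 = 3*(⅙) = ½)
b(R, z) = 10 + 2*z
(b(14, y(-4)) - 88) + l = ((10 + 2*(½)) - 88) - 42 = ((10 + 1) - 88) - 42 = (11 - 88) - 42 = -77 - 42 = -119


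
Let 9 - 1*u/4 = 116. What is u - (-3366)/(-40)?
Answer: -10243/20 ≈ -512.15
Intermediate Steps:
u = -428 (u = 36 - 4*116 = 36 - 464 = -428)
u - (-3366)/(-40) = -428 - (-3366)/(-40) = -428 - (-3366)*(-1)/40 = -428 - 34*99/40 = -428 - 1683/20 = -10243/20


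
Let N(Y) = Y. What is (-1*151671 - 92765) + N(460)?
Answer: -243976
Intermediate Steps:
(-1*151671 - 92765) + N(460) = (-1*151671 - 92765) + 460 = (-151671 - 92765) + 460 = -244436 + 460 = -243976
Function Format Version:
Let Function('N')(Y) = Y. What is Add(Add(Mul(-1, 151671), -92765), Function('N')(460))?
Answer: -243976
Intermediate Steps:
Add(Add(Mul(-1, 151671), -92765), Function('N')(460)) = Add(Add(Mul(-1, 151671), -92765), 460) = Add(Add(-151671, -92765), 460) = Add(-244436, 460) = -243976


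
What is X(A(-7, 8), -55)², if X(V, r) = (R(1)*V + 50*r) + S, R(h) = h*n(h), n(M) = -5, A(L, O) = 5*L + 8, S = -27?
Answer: 6980164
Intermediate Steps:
A(L, O) = 8 + 5*L
R(h) = -5*h (R(h) = h*(-5) = -5*h)
X(V, r) = -27 - 5*V + 50*r (X(V, r) = ((-5*1)*V + 50*r) - 27 = (-5*V + 50*r) - 27 = -27 - 5*V + 50*r)
X(A(-7, 8), -55)² = (-27 - 5*(8 + 5*(-7)) + 50*(-55))² = (-27 - 5*(8 - 35) - 2750)² = (-27 - 5*(-27) - 2750)² = (-27 + 135 - 2750)² = (-2642)² = 6980164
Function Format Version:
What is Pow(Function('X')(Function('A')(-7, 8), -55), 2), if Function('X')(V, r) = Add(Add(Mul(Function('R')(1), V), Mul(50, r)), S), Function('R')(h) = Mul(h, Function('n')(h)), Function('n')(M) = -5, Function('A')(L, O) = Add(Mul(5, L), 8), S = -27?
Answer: 6980164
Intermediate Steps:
Function('A')(L, O) = Add(8, Mul(5, L))
Function('R')(h) = Mul(-5, h) (Function('R')(h) = Mul(h, -5) = Mul(-5, h))
Function('X')(V, r) = Add(-27, Mul(-5, V), Mul(50, r)) (Function('X')(V, r) = Add(Add(Mul(Mul(-5, 1), V), Mul(50, r)), -27) = Add(Add(Mul(-5, V), Mul(50, r)), -27) = Add(-27, Mul(-5, V), Mul(50, r)))
Pow(Function('X')(Function('A')(-7, 8), -55), 2) = Pow(Add(-27, Mul(-5, Add(8, Mul(5, -7))), Mul(50, -55)), 2) = Pow(Add(-27, Mul(-5, Add(8, -35)), -2750), 2) = Pow(Add(-27, Mul(-5, -27), -2750), 2) = Pow(Add(-27, 135, -2750), 2) = Pow(-2642, 2) = 6980164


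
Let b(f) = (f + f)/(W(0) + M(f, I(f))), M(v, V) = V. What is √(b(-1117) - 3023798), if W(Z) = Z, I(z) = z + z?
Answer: I*√3023797 ≈ 1738.9*I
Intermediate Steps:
I(z) = 2*z
b(f) = 1 (b(f) = (f + f)/(0 + 2*f) = (2*f)/((2*f)) = (2*f)*(1/(2*f)) = 1)
√(b(-1117) - 3023798) = √(1 - 3023798) = √(-3023797) = I*√3023797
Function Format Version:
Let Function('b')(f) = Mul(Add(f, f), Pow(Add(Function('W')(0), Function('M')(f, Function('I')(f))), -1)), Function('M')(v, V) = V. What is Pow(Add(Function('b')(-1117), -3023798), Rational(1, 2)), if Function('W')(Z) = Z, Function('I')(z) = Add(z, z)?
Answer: Mul(I, Pow(3023797, Rational(1, 2))) ≈ Mul(1738.9, I)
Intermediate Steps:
Function('I')(z) = Mul(2, z)
Function('b')(f) = 1 (Function('b')(f) = Mul(Add(f, f), Pow(Add(0, Mul(2, f)), -1)) = Mul(Mul(2, f), Pow(Mul(2, f), -1)) = Mul(Mul(2, f), Mul(Rational(1, 2), Pow(f, -1))) = 1)
Pow(Add(Function('b')(-1117), -3023798), Rational(1, 2)) = Pow(Add(1, -3023798), Rational(1, 2)) = Pow(-3023797, Rational(1, 2)) = Mul(I, Pow(3023797, Rational(1, 2)))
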